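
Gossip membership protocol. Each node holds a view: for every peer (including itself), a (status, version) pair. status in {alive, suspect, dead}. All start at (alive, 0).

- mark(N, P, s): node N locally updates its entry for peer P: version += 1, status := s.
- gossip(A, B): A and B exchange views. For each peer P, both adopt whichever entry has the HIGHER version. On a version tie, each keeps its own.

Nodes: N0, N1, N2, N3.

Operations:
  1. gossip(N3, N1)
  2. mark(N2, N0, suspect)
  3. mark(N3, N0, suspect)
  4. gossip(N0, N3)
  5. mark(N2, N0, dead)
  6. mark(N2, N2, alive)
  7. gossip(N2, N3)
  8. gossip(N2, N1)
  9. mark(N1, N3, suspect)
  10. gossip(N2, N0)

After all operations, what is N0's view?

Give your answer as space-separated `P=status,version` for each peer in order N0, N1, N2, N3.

Op 1: gossip N3<->N1 -> N3.N0=(alive,v0) N3.N1=(alive,v0) N3.N2=(alive,v0) N3.N3=(alive,v0) | N1.N0=(alive,v0) N1.N1=(alive,v0) N1.N2=(alive,v0) N1.N3=(alive,v0)
Op 2: N2 marks N0=suspect -> (suspect,v1)
Op 3: N3 marks N0=suspect -> (suspect,v1)
Op 4: gossip N0<->N3 -> N0.N0=(suspect,v1) N0.N1=(alive,v0) N0.N2=(alive,v0) N0.N3=(alive,v0) | N3.N0=(suspect,v1) N3.N1=(alive,v0) N3.N2=(alive,v0) N3.N3=(alive,v0)
Op 5: N2 marks N0=dead -> (dead,v2)
Op 6: N2 marks N2=alive -> (alive,v1)
Op 7: gossip N2<->N3 -> N2.N0=(dead,v2) N2.N1=(alive,v0) N2.N2=(alive,v1) N2.N3=(alive,v0) | N3.N0=(dead,v2) N3.N1=(alive,v0) N3.N2=(alive,v1) N3.N3=(alive,v0)
Op 8: gossip N2<->N1 -> N2.N0=(dead,v2) N2.N1=(alive,v0) N2.N2=(alive,v1) N2.N3=(alive,v0) | N1.N0=(dead,v2) N1.N1=(alive,v0) N1.N2=(alive,v1) N1.N3=(alive,v0)
Op 9: N1 marks N3=suspect -> (suspect,v1)
Op 10: gossip N2<->N0 -> N2.N0=(dead,v2) N2.N1=(alive,v0) N2.N2=(alive,v1) N2.N3=(alive,v0) | N0.N0=(dead,v2) N0.N1=(alive,v0) N0.N2=(alive,v1) N0.N3=(alive,v0)

Answer: N0=dead,2 N1=alive,0 N2=alive,1 N3=alive,0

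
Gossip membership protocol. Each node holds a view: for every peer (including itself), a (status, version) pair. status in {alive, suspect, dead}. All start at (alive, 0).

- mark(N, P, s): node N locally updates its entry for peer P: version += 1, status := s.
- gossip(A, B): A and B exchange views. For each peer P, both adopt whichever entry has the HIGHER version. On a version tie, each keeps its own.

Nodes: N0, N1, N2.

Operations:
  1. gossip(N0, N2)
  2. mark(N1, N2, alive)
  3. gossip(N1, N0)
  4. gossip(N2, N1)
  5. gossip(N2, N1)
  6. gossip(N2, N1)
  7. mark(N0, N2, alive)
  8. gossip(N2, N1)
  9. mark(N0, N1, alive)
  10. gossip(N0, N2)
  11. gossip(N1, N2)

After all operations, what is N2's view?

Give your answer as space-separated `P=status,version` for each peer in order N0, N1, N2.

Answer: N0=alive,0 N1=alive,1 N2=alive,2

Derivation:
Op 1: gossip N0<->N2 -> N0.N0=(alive,v0) N0.N1=(alive,v0) N0.N2=(alive,v0) | N2.N0=(alive,v0) N2.N1=(alive,v0) N2.N2=(alive,v0)
Op 2: N1 marks N2=alive -> (alive,v1)
Op 3: gossip N1<->N0 -> N1.N0=(alive,v0) N1.N1=(alive,v0) N1.N2=(alive,v1) | N0.N0=(alive,v0) N0.N1=(alive,v0) N0.N2=(alive,v1)
Op 4: gossip N2<->N1 -> N2.N0=(alive,v0) N2.N1=(alive,v0) N2.N2=(alive,v1) | N1.N0=(alive,v0) N1.N1=(alive,v0) N1.N2=(alive,v1)
Op 5: gossip N2<->N1 -> N2.N0=(alive,v0) N2.N1=(alive,v0) N2.N2=(alive,v1) | N1.N0=(alive,v0) N1.N1=(alive,v0) N1.N2=(alive,v1)
Op 6: gossip N2<->N1 -> N2.N0=(alive,v0) N2.N1=(alive,v0) N2.N2=(alive,v1) | N1.N0=(alive,v0) N1.N1=(alive,v0) N1.N2=(alive,v1)
Op 7: N0 marks N2=alive -> (alive,v2)
Op 8: gossip N2<->N1 -> N2.N0=(alive,v0) N2.N1=(alive,v0) N2.N2=(alive,v1) | N1.N0=(alive,v0) N1.N1=(alive,v0) N1.N2=(alive,v1)
Op 9: N0 marks N1=alive -> (alive,v1)
Op 10: gossip N0<->N2 -> N0.N0=(alive,v0) N0.N1=(alive,v1) N0.N2=(alive,v2) | N2.N0=(alive,v0) N2.N1=(alive,v1) N2.N2=(alive,v2)
Op 11: gossip N1<->N2 -> N1.N0=(alive,v0) N1.N1=(alive,v1) N1.N2=(alive,v2) | N2.N0=(alive,v0) N2.N1=(alive,v1) N2.N2=(alive,v2)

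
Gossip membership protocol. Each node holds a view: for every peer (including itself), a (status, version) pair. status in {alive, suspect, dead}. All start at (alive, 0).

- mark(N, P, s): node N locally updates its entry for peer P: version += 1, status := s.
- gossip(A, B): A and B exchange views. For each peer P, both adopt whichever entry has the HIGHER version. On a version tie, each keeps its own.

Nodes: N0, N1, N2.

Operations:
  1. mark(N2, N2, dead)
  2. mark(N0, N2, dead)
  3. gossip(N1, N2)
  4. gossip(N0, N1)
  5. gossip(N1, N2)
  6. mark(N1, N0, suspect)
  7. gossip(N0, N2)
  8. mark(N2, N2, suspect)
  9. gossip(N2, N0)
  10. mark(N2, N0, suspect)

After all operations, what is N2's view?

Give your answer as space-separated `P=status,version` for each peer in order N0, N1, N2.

Op 1: N2 marks N2=dead -> (dead,v1)
Op 2: N0 marks N2=dead -> (dead,v1)
Op 3: gossip N1<->N2 -> N1.N0=(alive,v0) N1.N1=(alive,v0) N1.N2=(dead,v1) | N2.N0=(alive,v0) N2.N1=(alive,v0) N2.N2=(dead,v1)
Op 4: gossip N0<->N1 -> N0.N0=(alive,v0) N0.N1=(alive,v0) N0.N2=(dead,v1) | N1.N0=(alive,v0) N1.N1=(alive,v0) N1.N2=(dead,v1)
Op 5: gossip N1<->N2 -> N1.N0=(alive,v0) N1.N1=(alive,v0) N1.N2=(dead,v1) | N2.N0=(alive,v0) N2.N1=(alive,v0) N2.N2=(dead,v1)
Op 6: N1 marks N0=suspect -> (suspect,v1)
Op 7: gossip N0<->N2 -> N0.N0=(alive,v0) N0.N1=(alive,v0) N0.N2=(dead,v1) | N2.N0=(alive,v0) N2.N1=(alive,v0) N2.N2=(dead,v1)
Op 8: N2 marks N2=suspect -> (suspect,v2)
Op 9: gossip N2<->N0 -> N2.N0=(alive,v0) N2.N1=(alive,v0) N2.N2=(suspect,v2) | N0.N0=(alive,v0) N0.N1=(alive,v0) N0.N2=(suspect,v2)
Op 10: N2 marks N0=suspect -> (suspect,v1)

Answer: N0=suspect,1 N1=alive,0 N2=suspect,2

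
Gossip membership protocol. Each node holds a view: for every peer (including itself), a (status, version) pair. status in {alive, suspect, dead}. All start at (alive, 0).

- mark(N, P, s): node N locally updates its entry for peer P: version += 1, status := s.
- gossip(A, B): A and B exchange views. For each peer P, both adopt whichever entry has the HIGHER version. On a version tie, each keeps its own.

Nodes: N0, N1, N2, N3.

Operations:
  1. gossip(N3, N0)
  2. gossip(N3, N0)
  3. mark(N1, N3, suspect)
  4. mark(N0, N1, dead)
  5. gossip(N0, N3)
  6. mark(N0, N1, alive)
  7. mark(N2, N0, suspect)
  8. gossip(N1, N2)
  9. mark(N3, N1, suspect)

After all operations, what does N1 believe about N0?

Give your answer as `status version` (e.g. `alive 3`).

Answer: suspect 1

Derivation:
Op 1: gossip N3<->N0 -> N3.N0=(alive,v0) N3.N1=(alive,v0) N3.N2=(alive,v0) N3.N3=(alive,v0) | N0.N0=(alive,v0) N0.N1=(alive,v0) N0.N2=(alive,v0) N0.N3=(alive,v0)
Op 2: gossip N3<->N0 -> N3.N0=(alive,v0) N3.N1=(alive,v0) N3.N2=(alive,v0) N3.N3=(alive,v0) | N0.N0=(alive,v0) N0.N1=(alive,v0) N0.N2=(alive,v0) N0.N3=(alive,v0)
Op 3: N1 marks N3=suspect -> (suspect,v1)
Op 4: N0 marks N1=dead -> (dead,v1)
Op 5: gossip N0<->N3 -> N0.N0=(alive,v0) N0.N1=(dead,v1) N0.N2=(alive,v0) N0.N3=(alive,v0) | N3.N0=(alive,v0) N3.N1=(dead,v1) N3.N2=(alive,v0) N3.N3=(alive,v0)
Op 6: N0 marks N1=alive -> (alive,v2)
Op 7: N2 marks N0=suspect -> (suspect,v1)
Op 8: gossip N1<->N2 -> N1.N0=(suspect,v1) N1.N1=(alive,v0) N1.N2=(alive,v0) N1.N3=(suspect,v1) | N2.N0=(suspect,v1) N2.N1=(alive,v0) N2.N2=(alive,v0) N2.N3=(suspect,v1)
Op 9: N3 marks N1=suspect -> (suspect,v2)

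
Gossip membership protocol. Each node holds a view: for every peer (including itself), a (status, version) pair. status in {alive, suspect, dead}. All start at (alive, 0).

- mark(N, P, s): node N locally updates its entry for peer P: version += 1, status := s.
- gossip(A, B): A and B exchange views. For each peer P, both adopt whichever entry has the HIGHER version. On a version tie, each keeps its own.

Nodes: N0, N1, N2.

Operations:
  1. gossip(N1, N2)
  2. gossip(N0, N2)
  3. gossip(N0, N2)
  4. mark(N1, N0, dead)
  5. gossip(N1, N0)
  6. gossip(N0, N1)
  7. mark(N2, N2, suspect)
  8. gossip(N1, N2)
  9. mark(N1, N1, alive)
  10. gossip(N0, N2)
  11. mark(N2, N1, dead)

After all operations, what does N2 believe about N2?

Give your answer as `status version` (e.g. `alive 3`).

Op 1: gossip N1<->N2 -> N1.N0=(alive,v0) N1.N1=(alive,v0) N1.N2=(alive,v0) | N2.N0=(alive,v0) N2.N1=(alive,v0) N2.N2=(alive,v0)
Op 2: gossip N0<->N2 -> N0.N0=(alive,v0) N0.N1=(alive,v0) N0.N2=(alive,v0) | N2.N0=(alive,v0) N2.N1=(alive,v0) N2.N2=(alive,v0)
Op 3: gossip N0<->N2 -> N0.N0=(alive,v0) N0.N1=(alive,v0) N0.N2=(alive,v0) | N2.N0=(alive,v0) N2.N1=(alive,v0) N2.N2=(alive,v0)
Op 4: N1 marks N0=dead -> (dead,v1)
Op 5: gossip N1<->N0 -> N1.N0=(dead,v1) N1.N1=(alive,v0) N1.N2=(alive,v0) | N0.N0=(dead,v1) N0.N1=(alive,v0) N0.N2=(alive,v0)
Op 6: gossip N0<->N1 -> N0.N0=(dead,v1) N0.N1=(alive,v0) N0.N2=(alive,v0) | N1.N0=(dead,v1) N1.N1=(alive,v0) N1.N2=(alive,v0)
Op 7: N2 marks N2=suspect -> (suspect,v1)
Op 8: gossip N1<->N2 -> N1.N0=(dead,v1) N1.N1=(alive,v0) N1.N2=(suspect,v1) | N2.N0=(dead,v1) N2.N1=(alive,v0) N2.N2=(suspect,v1)
Op 9: N1 marks N1=alive -> (alive,v1)
Op 10: gossip N0<->N2 -> N0.N0=(dead,v1) N0.N1=(alive,v0) N0.N2=(suspect,v1) | N2.N0=(dead,v1) N2.N1=(alive,v0) N2.N2=(suspect,v1)
Op 11: N2 marks N1=dead -> (dead,v1)

Answer: suspect 1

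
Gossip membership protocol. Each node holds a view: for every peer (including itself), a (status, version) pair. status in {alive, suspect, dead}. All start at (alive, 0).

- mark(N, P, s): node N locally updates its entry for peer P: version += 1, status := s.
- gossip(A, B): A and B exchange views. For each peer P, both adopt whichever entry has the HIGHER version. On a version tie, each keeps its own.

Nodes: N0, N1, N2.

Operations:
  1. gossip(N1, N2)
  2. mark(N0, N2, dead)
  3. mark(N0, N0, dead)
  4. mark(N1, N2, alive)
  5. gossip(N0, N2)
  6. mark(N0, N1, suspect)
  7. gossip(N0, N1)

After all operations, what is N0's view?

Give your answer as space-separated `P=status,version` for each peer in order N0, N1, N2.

Answer: N0=dead,1 N1=suspect,1 N2=dead,1

Derivation:
Op 1: gossip N1<->N2 -> N1.N0=(alive,v0) N1.N1=(alive,v0) N1.N2=(alive,v0) | N2.N0=(alive,v0) N2.N1=(alive,v0) N2.N2=(alive,v0)
Op 2: N0 marks N2=dead -> (dead,v1)
Op 3: N0 marks N0=dead -> (dead,v1)
Op 4: N1 marks N2=alive -> (alive,v1)
Op 5: gossip N0<->N2 -> N0.N0=(dead,v1) N0.N1=(alive,v0) N0.N2=(dead,v1) | N2.N0=(dead,v1) N2.N1=(alive,v0) N2.N2=(dead,v1)
Op 6: N0 marks N1=suspect -> (suspect,v1)
Op 7: gossip N0<->N1 -> N0.N0=(dead,v1) N0.N1=(suspect,v1) N0.N2=(dead,v1) | N1.N0=(dead,v1) N1.N1=(suspect,v1) N1.N2=(alive,v1)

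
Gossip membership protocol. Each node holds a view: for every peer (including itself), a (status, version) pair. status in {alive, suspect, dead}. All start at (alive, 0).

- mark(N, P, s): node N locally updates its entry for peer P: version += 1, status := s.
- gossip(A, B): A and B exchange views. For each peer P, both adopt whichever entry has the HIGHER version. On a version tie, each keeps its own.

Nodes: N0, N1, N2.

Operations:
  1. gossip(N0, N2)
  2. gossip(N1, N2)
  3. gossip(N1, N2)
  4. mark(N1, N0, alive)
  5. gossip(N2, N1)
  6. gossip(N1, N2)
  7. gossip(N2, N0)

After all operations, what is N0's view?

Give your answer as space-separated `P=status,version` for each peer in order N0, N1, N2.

Answer: N0=alive,1 N1=alive,0 N2=alive,0

Derivation:
Op 1: gossip N0<->N2 -> N0.N0=(alive,v0) N0.N1=(alive,v0) N0.N2=(alive,v0) | N2.N0=(alive,v0) N2.N1=(alive,v0) N2.N2=(alive,v0)
Op 2: gossip N1<->N2 -> N1.N0=(alive,v0) N1.N1=(alive,v0) N1.N2=(alive,v0) | N2.N0=(alive,v0) N2.N1=(alive,v0) N2.N2=(alive,v0)
Op 3: gossip N1<->N2 -> N1.N0=(alive,v0) N1.N1=(alive,v0) N1.N2=(alive,v0) | N2.N0=(alive,v0) N2.N1=(alive,v0) N2.N2=(alive,v0)
Op 4: N1 marks N0=alive -> (alive,v1)
Op 5: gossip N2<->N1 -> N2.N0=(alive,v1) N2.N1=(alive,v0) N2.N2=(alive,v0) | N1.N0=(alive,v1) N1.N1=(alive,v0) N1.N2=(alive,v0)
Op 6: gossip N1<->N2 -> N1.N0=(alive,v1) N1.N1=(alive,v0) N1.N2=(alive,v0) | N2.N0=(alive,v1) N2.N1=(alive,v0) N2.N2=(alive,v0)
Op 7: gossip N2<->N0 -> N2.N0=(alive,v1) N2.N1=(alive,v0) N2.N2=(alive,v0) | N0.N0=(alive,v1) N0.N1=(alive,v0) N0.N2=(alive,v0)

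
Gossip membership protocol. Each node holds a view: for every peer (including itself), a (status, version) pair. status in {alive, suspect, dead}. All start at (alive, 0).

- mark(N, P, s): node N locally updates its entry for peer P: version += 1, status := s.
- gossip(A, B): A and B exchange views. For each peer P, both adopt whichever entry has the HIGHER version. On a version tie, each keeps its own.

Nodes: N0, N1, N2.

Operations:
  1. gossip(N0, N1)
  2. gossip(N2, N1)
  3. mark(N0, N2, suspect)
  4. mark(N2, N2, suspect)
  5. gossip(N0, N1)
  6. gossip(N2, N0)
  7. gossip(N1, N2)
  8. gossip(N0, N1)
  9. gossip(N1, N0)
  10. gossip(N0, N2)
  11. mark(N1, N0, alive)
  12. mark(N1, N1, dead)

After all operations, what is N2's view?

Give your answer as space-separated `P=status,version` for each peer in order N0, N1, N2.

Answer: N0=alive,0 N1=alive,0 N2=suspect,1

Derivation:
Op 1: gossip N0<->N1 -> N0.N0=(alive,v0) N0.N1=(alive,v0) N0.N2=(alive,v0) | N1.N0=(alive,v0) N1.N1=(alive,v0) N1.N2=(alive,v0)
Op 2: gossip N2<->N1 -> N2.N0=(alive,v0) N2.N1=(alive,v0) N2.N2=(alive,v0) | N1.N0=(alive,v0) N1.N1=(alive,v0) N1.N2=(alive,v0)
Op 3: N0 marks N2=suspect -> (suspect,v1)
Op 4: N2 marks N2=suspect -> (suspect,v1)
Op 5: gossip N0<->N1 -> N0.N0=(alive,v0) N0.N1=(alive,v0) N0.N2=(suspect,v1) | N1.N0=(alive,v0) N1.N1=(alive,v0) N1.N2=(suspect,v1)
Op 6: gossip N2<->N0 -> N2.N0=(alive,v0) N2.N1=(alive,v0) N2.N2=(suspect,v1) | N0.N0=(alive,v0) N0.N1=(alive,v0) N0.N2=(suspect,v1)
Op 7: gossip N1<->N2 -> N1.N0=(alive,v0) N1.N1=(alive,v0) N1.N2=(suspect,v1) | N2.N0=(alive,v0) N2.N1=(alive,v0) N2.N2=(suspect,v1)
Op 8: gossip N0<->N1 -> N0.N0=(alive,v0) N0.N1=(alive,v0) N0.N2=(suspect,v1) | N1.N0=(alive,v0) N1.N1=(alive,v0) N1.N2=(suspect,v1)
Op 9: gossip N1<->N0 -> N1.N0=(alive,v0) N1.N1=(alive,v0) N1.N2=(suspect,v1) | N0.N0=(alive,v0) N0.N1=(alive,v0) N0.N2=(suspect,v1)
Op 10: gossip N0<->N2 -> N0.N0=(alive,v0) N0.N1=(alive,v0) N0.N2=(suspect,v1) | N2.N0=(alive,v0) N2.N1=(alive,v0) N2.N2=(suspect,v1)
Op 11: N1 marks N0=alive -> (alive,v1)
Op 12: N1 marks N1=dead -> (dead,v1)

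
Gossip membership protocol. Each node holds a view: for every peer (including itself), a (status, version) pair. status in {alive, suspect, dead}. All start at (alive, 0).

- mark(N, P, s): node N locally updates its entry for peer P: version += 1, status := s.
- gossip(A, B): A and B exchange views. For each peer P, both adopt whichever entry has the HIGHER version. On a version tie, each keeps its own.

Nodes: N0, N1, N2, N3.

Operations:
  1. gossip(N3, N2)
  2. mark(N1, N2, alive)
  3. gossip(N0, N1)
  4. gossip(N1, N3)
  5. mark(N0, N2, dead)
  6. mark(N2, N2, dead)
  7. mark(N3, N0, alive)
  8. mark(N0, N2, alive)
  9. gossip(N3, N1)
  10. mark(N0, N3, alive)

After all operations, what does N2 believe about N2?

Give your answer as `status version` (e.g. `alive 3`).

Op 1: gossip N3<->N2 -> N3.N0=(alive,v0) N3.N1=(alive,v0) N3.N2=(alive,v0) N3.N3=(alive,v0) | N2.N0=(alive,v0) N2.N1=(alive,v0) N2.N2=(alive,v0) N2.N3=(alive,v0)
Op 2: N1 marks N2=alive -> (alive,v1)
Op 3: gossip N0<->N1 -> N0.N0=(alive,v0) N0.N1=(alive,v0) N0.N2=(alive,v1) N0.N3=(alive,v0) | N1.N0=(alive,v0) N1.N1=(alive,v0) N1.N2=(alive,v1) N1.N3=(alive,v0)
Op 4: gossip N1<->N3 -> N1.N0=(alive,v0) N1.N1=(alive,v0) N1.N2=(alive,v1) N1.N3=(alive,v0) | N3.N0=(alive,v0) N3.N1=(alive,v0) N3.N2=(alive,v1) N3.N3=(alive,v0)
Op 5: N0 marks N2=dead -> (dead,v2)
Op 6: N2 marks N2=dead -> (dead,v1)
Op 7: N3 marks N0=alive -> (alive,v1)
Op 8: N0 marks N2=alive -> (alive,v3)
Op 9: gossip N3<->N1 -> N3.N0=(alive,v1) N3.N1=(alive,v0) N3.N2=(alive,v1) N3.N3=(alive,v0) | N1.N0=(alive,v1) N1.N1=(alive,v0) N1.N2=(alive,v1) N1.N3=(alive,v0)
Op 10: N0 marks N3=alive -> (alive,v1)

Answer: dead 1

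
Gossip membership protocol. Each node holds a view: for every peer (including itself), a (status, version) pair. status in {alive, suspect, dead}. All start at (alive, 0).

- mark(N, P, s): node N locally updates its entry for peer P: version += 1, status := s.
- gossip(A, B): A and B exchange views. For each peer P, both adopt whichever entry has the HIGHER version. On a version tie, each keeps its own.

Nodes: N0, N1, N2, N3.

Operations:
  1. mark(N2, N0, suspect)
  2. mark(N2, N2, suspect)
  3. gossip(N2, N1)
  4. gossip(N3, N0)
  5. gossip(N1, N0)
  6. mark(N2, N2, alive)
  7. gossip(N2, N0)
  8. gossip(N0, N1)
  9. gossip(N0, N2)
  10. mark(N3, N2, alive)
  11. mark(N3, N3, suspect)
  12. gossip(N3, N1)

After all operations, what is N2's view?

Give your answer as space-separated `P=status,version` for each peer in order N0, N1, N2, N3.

Op 1: N2 marks N0=suspect -> (suspect,v1)
Op 2: N2 marks N2=suspect -> (suspect,v1)
Op 3: gossip N2<->N1 -> N2.N0=(suspect,v1) N2.N1=(alive,v0) N2.N2=(suspect,v1) N2.N3=(alive,v0) | N1.N0=(suspect,v1) N1.N1=(alive,v0) N1.N2=(suspect,v1) N1.N3=(alive,v0)
Op 4: gossip N3<->N0 -> N3.N0=(alive,v0) N3.N1=(alive,v0) N3.N2=(alive,v0) N3.N3=(alive,v0) | N0.N0=(alive,v0) N0.N1=(alive,v0) N0.N2=(alive,v0) N0.N3=(alive,v0)
Op 5: gossip N1<->N0 -> N1.N0=(suspect,v1) N1.N1=(alive,v0) N1.N2=(suspect,v1) N1.N3=(alive,v0) | N0.N0=(suspect,v1) N0.N1=(alive,v0) N0.N2=(suspect,v1) N0.N3=(alive,v0)
Op 6: N2 marks N2=alive -> (alive,v2)
Op 7: gossip N2<->N0 -> N2.N0=(suspect,v1) N2.N1=(alive,v0) N2.N2=(alive,v2) N2.N3=(alive,v0) | N0.N0=(suspect,v1) N0.N1=(alive,v0) N0.N2=(alive,v2) N0.N3=(alive,v0)
Op 8: gossip N0<->N1 -> N0.N0=(suspect,v1) N0.N1=(alive,v0) N0.N2=(alive,v2) N0.N3=(alive,v0) | N1.N0=(suspect,v1) N1.N1=(alive,v0) N1.N2=(alive,v2) N1.N3=(alive,v0)
Op 9: gossip N0<->N2 -> N0.N0=(suspect,v1) N0.N1=(alive,v0) N0.N2=(alive,v2) N0.N3=(alive,v0) | N2.N0=(suspect,v1) N2.N1=(alive,v0) N2.N2=(alive,v2) N2.N3=(alive,v0)
Op 10: N3 marks N2=alive -> (alive,v1)
Op 11: N3 marks N3=suspect -> (suspect,v1)
Op 12: gossip N3<->N1 -> N3.N0=(suspect,v1) N3.N1=(alive,v0) N3.N2=(alive,v2) N3.N3=(suspect,v1) | N1.N0=(suspect,v1) N1.N1=(alive,v0) N1.N2=(alive,v2) N1.N3=(suspect,v1)

Answer: N0=suspect,1 N1=alive,0 N2=alive,2 N3=alive,0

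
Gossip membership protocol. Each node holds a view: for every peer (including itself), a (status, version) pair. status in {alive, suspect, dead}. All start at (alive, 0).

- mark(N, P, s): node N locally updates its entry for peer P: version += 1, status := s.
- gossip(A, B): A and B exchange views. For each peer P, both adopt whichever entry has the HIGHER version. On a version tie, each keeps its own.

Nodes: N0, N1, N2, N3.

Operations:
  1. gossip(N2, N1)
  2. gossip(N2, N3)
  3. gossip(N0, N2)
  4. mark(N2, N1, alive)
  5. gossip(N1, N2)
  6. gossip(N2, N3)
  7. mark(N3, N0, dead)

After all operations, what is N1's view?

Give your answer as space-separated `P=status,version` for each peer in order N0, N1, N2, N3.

Op 1: gossip N2<->N1 -> N2.N0=(alive,v0) N2.N1=(alive,v0) N2.N2=(alive,v0) N2.N3=(alive,v0) | N1.N0=(alive,v0) N1.N1=(alive,v0) N1.N2=(alive,v0) N1.N3=(alive,v0)
Op 2: gossip N2<->N3 -> N2.N0=(alive,v0) N2.N1=(alive,v0) N2.N2=(alive,v0) N2.N3=(alive,v0) | N3.N0=(alive,v0) N3.N1=(alive,v0) N3.N2=(alive,v0) N3.N3=(alive,v0)
Op 3: gossip N0<->N2 -> N0.N0=(alive,v0) N0.N1=(alive,v0) N0.N2=(alive,v0) N0.N3=(alive,v0) | N2.N0=(alive,v0) N2.N1=(alive,v0) N2.N2=(alive,v0) N2.N3=(alive,v0)
Op 4: N2 marks N1=alive -> (alive,v1)
Op 5: gossip N1<->N2 -> N1.N0=(alive,v0) N1.N1=(alive,v1) N1.N2=(alive,v0) N1.N3=(alive,v0) | N2.N0=(alive,v0) N2.N1=(alive,v1) N2.N2=(alive,v0) N2.N3=(alive,v0)
Op 6: gossip N2<->N3 -> N2.N0=(alive,v0) N2.N1=(alive,v1) N2.N2=(alive,v0) N2.N3=(alive,v0) | N3.N0=(alive,v0) N3.N1=(alive,v1) N3.N2=(alive,v0) N3.N3=(alive,v0)
Op 7: N3 marks N0=dead -> (dead,v1)

Answer: N0=alive,0 N1=alive,1 N2=alive,0 N3=alive,0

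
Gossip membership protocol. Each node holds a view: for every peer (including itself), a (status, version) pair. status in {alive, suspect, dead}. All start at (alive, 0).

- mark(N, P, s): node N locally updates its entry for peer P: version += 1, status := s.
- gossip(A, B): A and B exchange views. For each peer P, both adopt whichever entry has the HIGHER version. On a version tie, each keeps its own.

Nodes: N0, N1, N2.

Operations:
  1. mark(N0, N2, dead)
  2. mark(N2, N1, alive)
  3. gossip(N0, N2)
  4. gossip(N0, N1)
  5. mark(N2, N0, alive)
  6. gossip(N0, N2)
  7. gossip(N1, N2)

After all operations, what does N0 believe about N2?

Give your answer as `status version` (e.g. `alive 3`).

Answer: dead 1

Derivation:
Op 1: N0 marks N2=dead -> (dead,v1)
Op 2: N2 marks N1=alive -> (alive,v1)
Op 3: gossip N0<->N2 -> N0.N0=(alive,v0) N0.N1=(alive,v1) N0.N2=(dead,v1) | N2.N0=(alive,v0) N2.N1=(alive,v1) N2.N2=(dead,v1)
Op 4: gossip N0<->N1 -> N0.N0=(alive,v0) N0.N1=(alive,v1) N0.N2=(dead,v1) | N1.N0=(alive,v0) N1.N1=(alive,v1) N1.N2=(dead,v1)
Op 5: N2 marks N0=alive -> (alive,v1)
Op 6: gossip N0<->N2 -> N0.N0=(alive,v1) N0.N1=(alive,v1) N0.N2=(dead,v1) | N2.N0=(alive,v1) N2.N1=(alive,v1) N2.N2=(dead,v1)
Op 7: gossip N1<->N2 -> N1.N0=(alive,v1) N1.N1=(alive,v1) N1.N2=(dead,v1) | N2.N0=(alive,v1) N2.N1=(alive,v1) N2.N2=(dead,v1)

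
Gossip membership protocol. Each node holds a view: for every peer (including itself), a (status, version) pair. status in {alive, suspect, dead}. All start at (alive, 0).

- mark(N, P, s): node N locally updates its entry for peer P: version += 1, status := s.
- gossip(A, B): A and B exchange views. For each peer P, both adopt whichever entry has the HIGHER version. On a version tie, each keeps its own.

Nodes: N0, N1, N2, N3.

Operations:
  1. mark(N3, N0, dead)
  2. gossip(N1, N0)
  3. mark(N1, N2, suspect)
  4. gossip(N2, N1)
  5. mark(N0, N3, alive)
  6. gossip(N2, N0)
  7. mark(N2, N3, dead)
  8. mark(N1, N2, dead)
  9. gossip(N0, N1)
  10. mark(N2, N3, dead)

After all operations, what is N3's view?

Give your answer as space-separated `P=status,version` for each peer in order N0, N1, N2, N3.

Answer: N0=dead,1 N1=alive,0 N2=alive,0 N3=alive,0

Derivation:
Op 1: N3 marks N0=dead -> (dead,v1)
Op 2: gossip N1<->N0 -> N1.N0=(alive,v0) N1.N1=(alive,v0) N1.N2=(alive,v0) N1.N3=(alive,v0) | N0.N0=(alive,v0) N0.N1=(alive,v0) N0.N2=(alive,v0) N0.N3=(alive,v0)
Op 3: N1 marks N2=suspect -> (suspect,v1)
Op 4: gossip N2<->N1 -> N2.N0=(alive,v0) N2.N1=(alive,v0) N2.N2=(suspect,v1) N2.N3=(alive,v0) | N1.N0=(alive,v0) N1.N1=(alive,v0) N1.N2=(suspect,v1) N1.N3=(alive,v0)
Op 5: N0 marks N3=alive -> (alive,v1)
Op 6: gossip N2<->N0 -> N2.N0=(alive,v0) N2.N1=(alive,v0) N2.N2=(suspect,v1) N2.N3=(alive,v1) | N0.N0=(alive,v0) N0.N1=(alive,v0) N0.N2=(suspect,v1) N0.N3=(alive,v1)
Op 7: N2 marks N3=dead -> (dead,v2)
Op 8: N1 marks N2=dead -> (dead,v2)
Op 9: gossip N0<->N1 -> N0.N0=(alive,v0) N0.N1=(alive,v0) N0.N2=(dead,v2) N0.N3=(alive,v1) | N1.N0=(alive,v0) N1.N1=(alive,v0) N1.N2=(dead,v2) N1.N3=(alive,v1)
Op 10: N2 marks N3=dead -> (dead,v3)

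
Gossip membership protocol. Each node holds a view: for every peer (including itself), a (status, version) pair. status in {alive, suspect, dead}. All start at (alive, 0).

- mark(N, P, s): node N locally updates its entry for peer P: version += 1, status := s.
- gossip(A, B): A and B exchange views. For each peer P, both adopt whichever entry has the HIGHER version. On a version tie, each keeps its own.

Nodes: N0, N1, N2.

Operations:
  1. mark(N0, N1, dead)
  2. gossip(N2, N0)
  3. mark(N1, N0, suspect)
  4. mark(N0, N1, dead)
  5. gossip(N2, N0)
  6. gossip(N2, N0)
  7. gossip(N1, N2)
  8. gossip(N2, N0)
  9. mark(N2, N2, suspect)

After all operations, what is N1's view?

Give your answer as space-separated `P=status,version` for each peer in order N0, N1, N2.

Answer: N0=suspect,1 N1=dead,2 N2=alive,0

Derivation:
Op 1: N0 marks N1=dead -> (dead,v1)
Op 2: gossip N2<->N0 -> N2.N0=(alive,v0) N2.N1=(dead,v1) N2.N2=(alive,v0) | N0.N0=(alive,v0) N0.N1=(dead,v1) N0.N2=(alive,v0)
Op 3: N1 marks N0=suspect -> (suspect,v1)
Op 4: N0 marks N1=dead -> (dead,v2)
Op 5: gossip N2<->N0 -> N2.N0=(alive,v0) N2.N1=(dead,v2) N2.N2=(alive,v0) | N0.N0=(alive,v0) N0.N1=(dead,v2) N0.N2=(alive,v0)
Op 6: gossip N2<->N0 -> N2.N0=(alive,v0) N2.N1=(dead,v2) N2.N2=(alive,v0) | N0.N0=(alive,v0) N0.N1=(dead,v2) N0.N2=(alive,v0)
Op 7: gossip N1<->N2 -> N1.N0=(suspect,v1) N1.N1=(dead,v2) N1.N2=(alive,v0) | N2.N0=(suspect,v1) N2.N1=(dead,v2) N2.N2=(alive,v0)
Op 8: gossip N2<->N0 -> N2.N0=(suspect,v1) N2.N1=(dead,v2) N2.N2=(alive,v0) | N0.N0=(suspect,v1) N0.N1=(dead,v2) N0.N2=(alive,v0)
Op 9: N2 marks N2=suspect -> (suspect,v1)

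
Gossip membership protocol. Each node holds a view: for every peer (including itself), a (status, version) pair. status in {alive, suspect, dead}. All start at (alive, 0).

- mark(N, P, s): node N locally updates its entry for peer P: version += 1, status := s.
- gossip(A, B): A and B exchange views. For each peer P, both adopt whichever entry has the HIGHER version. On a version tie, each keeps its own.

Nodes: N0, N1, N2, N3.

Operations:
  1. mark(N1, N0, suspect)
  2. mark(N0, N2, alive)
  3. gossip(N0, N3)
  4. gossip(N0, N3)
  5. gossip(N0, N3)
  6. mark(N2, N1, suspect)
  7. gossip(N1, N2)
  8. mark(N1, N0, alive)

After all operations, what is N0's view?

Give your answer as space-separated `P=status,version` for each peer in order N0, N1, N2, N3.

Answer: N0=alive,0 N1=alive,0 N2=alive,1 N3=alive,0

Derivation:
Op 1: N1 marks N0=suspect -> (suspect,v1)
Op 2: N0 marks N2=alive -> (alive,v1)
Op 3: gossip N0<->N3 -> N0.N0=(alive,v0) N0.N1=(alive,v0) N0.N2=(alive,v1) N0.N3=(alive,v0) | N3.N0=(alive,v0) N3.N1=(alive,v0) N3.N2=(alive,v1) N3.N3=(alive,v0)
Op 4: gossip N0<->N3 -> N0.N0=(alive,v0) N0.N1=(alive,v0) N0.N2=(alive,v1) N0.N3=(alive,v0) | N3.N0=(alive,v0) N3.N1=(alive,v0) N3.N2=(alive,v1) N3.N3=(alive,v0)
Op 5: gossip N0<->N3 -> N0.N0=(alive,v0) N0.N1=(alive,v0) N0.N2=(alive,v1) N0.N3=(alive,v0) | N3.N0=(alive,v0) N3.N1=(alive,v0) N3.N2=(alive,v1) N3.N3=(alive,v0)
Op 6: N2 marks N1=suspect -> (suspect,v1)
Op 7: gossip N1<->N2 -> N1.N0=(suspect,v1) N1.N1=(suspect,v1) N1.N2=(alive,v0) N1.N3=(alive,v0) | N2.N0=(suspect,v1) N2.N1=(suspect,v1) N2.N2=(alive,v0) N2.N3=(alive,v0)
Op 8: N1 marks N0=alive -> (alive,v2)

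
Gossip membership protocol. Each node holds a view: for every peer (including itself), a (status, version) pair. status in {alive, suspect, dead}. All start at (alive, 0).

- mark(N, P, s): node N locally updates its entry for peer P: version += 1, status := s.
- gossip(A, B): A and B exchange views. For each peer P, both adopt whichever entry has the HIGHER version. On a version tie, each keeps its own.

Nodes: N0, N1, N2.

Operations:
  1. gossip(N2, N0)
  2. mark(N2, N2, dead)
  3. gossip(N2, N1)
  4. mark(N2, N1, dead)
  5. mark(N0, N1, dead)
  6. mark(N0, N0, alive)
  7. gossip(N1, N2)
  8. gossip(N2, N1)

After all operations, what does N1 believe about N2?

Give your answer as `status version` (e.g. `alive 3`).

Answer: dead 1

Derivation:
Op 1: gossip N2<->N0 -> N2.N0=(alive,v0) N2.N1=(alive,v0) N2.N2=(alive,v0) | N0.N0=(alive,v0) N0.N1=(alive,v0) N0.N2=(alive,v0)
Op 2: N2 marks N2=dead -> (dead,v1)
Op 3: gossip N2<->N1 -> N2.N0=(alive,v0) N2.N1=(alive,v0) N2.N2=(dead,v1) | N1.N0=(alive,v0) N1.N1=(alive,v0) N1.N2=(dead,v1)
Op 4: N2 marks N1=dead -> (dead,v1)
Op 5: N0 marks N1=dead -> (dead,v1)
Op 6: N0 marks N0=alive -> (alive,v1)
Op 7: gossip N1<->N2 -> N1.N0=(alive,v0) N1.N1=(dead,v1) N1.N2=(dead,v1) | N2.N0=(alive,v0) N2.N1=(dead,v1) N2.N2=(dead,v1)
Op 8: gossip N2<->N1 -> N2.N0=(alive,v0) N2.N1=(dead,v1) N2.N2=(dead,v1) | N1.N0=(alive,v0) N1.N1=(dead,v1) N1.N2=(dead,v1)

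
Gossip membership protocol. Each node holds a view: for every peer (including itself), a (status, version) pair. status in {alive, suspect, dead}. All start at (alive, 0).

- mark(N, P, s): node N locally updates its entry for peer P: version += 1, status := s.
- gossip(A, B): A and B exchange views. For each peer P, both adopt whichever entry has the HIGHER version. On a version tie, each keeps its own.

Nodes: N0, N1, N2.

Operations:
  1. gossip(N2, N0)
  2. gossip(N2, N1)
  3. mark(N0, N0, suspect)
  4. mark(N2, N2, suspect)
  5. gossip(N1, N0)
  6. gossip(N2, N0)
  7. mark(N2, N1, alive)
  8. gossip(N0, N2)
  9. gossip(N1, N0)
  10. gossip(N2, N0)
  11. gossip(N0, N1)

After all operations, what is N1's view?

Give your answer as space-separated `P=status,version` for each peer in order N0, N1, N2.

Op 1: gossip N2<->N0 -> N2.N0=(alive,v0) N2.N1=(alive,v0) N2.N2=(alive,v0) | N0.N0=(alive,v0) N0.N1=(alive,v0) N0.N2=(alive,v0)
Op 2: gossip N2<->N1 -> N2.N0=(alive,v0) N2.N1=(alive,v0) N2.N2=(alive,v0) | N1.N0=(alive,v0) N1.N1=(alive,v0) N1.N2=(alive,v0)
Op 3: N0 marks N0=suspect -> (suspect,v1)
Op 4: N2 marks N2=suspect -> (suspect,v1)
Op 5: gossip N1<->N0 -> N1.N0=(suspect,v1) N1.N1=(alive,v0) N1.N2=(alive,v0) | N0.N0=(suspect,v1) N0.N1=(alive,v0) N0.N2=(alive,v0)
Op 6: gossip N2<->N0 -> N2.N0=(suspect,v1) N2.N1=(alive,v0) N2.N2=(suspect,v1) | N0.N0=(suspect,v1) N0.N1=(alive,v0) N0.N2=(suspect,v1)
Op 7: N2 marks N1=alive -> (alive,v1)
Op 8: gossip N0<->N2 -> N0.N0=(suspect,v1) N0.N1=(alive,v1) N0.N2=(suspect,v1) | N2.N0=(suspect,v1) N2.N1=(alive,v1) N2.N2=(suspect,v1)
Op 9: gossip N1<->N0 -> N1.N0=(suspect,v1) N1.N1=(alive,v1) N1.N2=(suspect,v1) | N0.N0=(suspect,v1) N0.N1=(alive,v1) N0.N2=(suspect,v1)
Op 10: gossip N2<->N0 -> N2.N0=(suspect,v1) N2.N1=(alive,v1) N2.N2=(suspect,v1) | N0.N0=(suspect,v1) N0.N1=(alive,v1) N0.N2=(suspect,v1)
Op 11: gossip N0<->N1 -> N0.N0=(suspect,v1) N0.N1=(alive,v1) N0.N2=(suspect,v1) | N1.N0=(suspect,v1) N1.N1=(alive,v1) N1.N2=(suspect,v1)

Answer: N0=suspect,1 N1=alive,1 N2=suspect,1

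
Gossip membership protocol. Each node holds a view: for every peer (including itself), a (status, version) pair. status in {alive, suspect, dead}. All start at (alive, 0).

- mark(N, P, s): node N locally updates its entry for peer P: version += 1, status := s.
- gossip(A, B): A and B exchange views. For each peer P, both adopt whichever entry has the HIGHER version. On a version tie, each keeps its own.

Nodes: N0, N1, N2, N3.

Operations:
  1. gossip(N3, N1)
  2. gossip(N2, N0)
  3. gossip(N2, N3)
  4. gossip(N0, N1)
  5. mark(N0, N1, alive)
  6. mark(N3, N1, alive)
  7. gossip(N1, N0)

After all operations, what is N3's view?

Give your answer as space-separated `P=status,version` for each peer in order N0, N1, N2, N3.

Answer: N0=alive,0 N1=alive,1 N2=alive,0 N3=alive,0

Derivation:
Op 1: gossip N3<->N1 -> N3.N0=(alive,v0) N3.N1=(alive,v0) N3.N2=(alive,v0) N3.N3=(alive,v0) | N1.N0=(alive,v0) N1.N1=(alive,v0) N1.N2=(alive,v0) N1.N3=(alive,v0)
Op 2: gossip N2<->N0 -> N2.N0=(alive,v0) N2.N1=(alive,v0) N2.N2=(alive,v0) N2.N3=(alive,v0) | N0.N0=(alive,v0) N0.N1=(alive,v0) N0.N2=(alive,v0) N0.N3=(alive,v0)
Op 3: gossip N2<->N3 -> N2.N0=(alive,v0) N2.N1=(alive,v0) N2.N2=(alive,v0) N2.N3=(alive,v0) | N3.N0=(alive,v0) N3.N1=(alive,v0) N3.N2=(alive,v0) N3.N3=(alive,v0)
Op 4: gossip N0<->N1 -> N0.N0=(alive,v0) N0.N1=(alive,v0) N0.N2=(alive,v0) N0.N3=(alive,v0) | N1.N0=(alive,v0) N1.N1=(alive,v0) N1.N2=(alive,v0) N1.N3=(alive,v0)
Op 5: N0 marks N1=alive -> (alive,v1)
Op 6: N3 marks N1=alive -> (alive,v1)
Op 7: gossip N1<->N0 -> N1.N0=(alive,v0) N1.N1=(alive,v1) N1.N2=(alive,v0) N1.N3=(alive,v0) | N0.N0=(alive,v0) N0.N1=(alive,v1) N0.N2=(alive,v0) N0.N3=(alive,v0)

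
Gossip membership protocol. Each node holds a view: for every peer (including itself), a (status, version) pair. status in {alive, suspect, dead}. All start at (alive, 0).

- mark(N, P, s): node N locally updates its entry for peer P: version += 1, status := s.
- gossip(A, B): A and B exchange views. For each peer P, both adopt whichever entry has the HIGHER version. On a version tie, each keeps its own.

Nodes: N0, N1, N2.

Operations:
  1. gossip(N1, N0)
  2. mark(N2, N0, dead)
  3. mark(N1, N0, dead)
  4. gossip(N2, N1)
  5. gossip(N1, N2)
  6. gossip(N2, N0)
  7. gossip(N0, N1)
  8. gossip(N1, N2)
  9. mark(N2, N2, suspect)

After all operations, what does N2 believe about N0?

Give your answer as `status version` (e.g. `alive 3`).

Answer: dead 1

Derivation:
Op 1: gossip N1<->N0 -> N1.N0=(alive,v0) N1.N1=(alive,v0) N1.N2=(alive,v0) | N0.N0=(alive,v0) N0.N1=(alive,v0) N0.N2=(alive,v0)
Op 2: N2 marks N0=dead -> (dead,v1)
Op 3: N1 marks N0=dead -> (dead,v1)
Op 4: gossip N2<->N1 -> N2.N0=(dead,v1) N2.N1=(alive,v0) N2.N2=(alive,v0) | N1.N0=(dead,v1) N1.N1=(alive,v0) N1.N2=(alive,v0)
Op 5: gossip N1<->N2 -> N1.N0=(dead,v1) N1.N1=(alive,v0) N1.N2=(alive,v0) | N2.N0=(dead,v1) N2.N1=(alive,v0) N2.N2=(alive,v0)
Op 6: gossip N2<->N0 -> N2.N0=(dead,v1) N2.N1=(alive,v0) N2.N2=(alive,v0) | N0.N0=(dead,v1) N0.N1=(alive,v0) N0.N2=(alive,v0)
Op 7: gossip N0<->N1 -> N0.N0=(dead,v1) N0.N1=(alive,v0) N0.N2=(alive,v0) | N1.N0=(dead,v1) N1.N1=(alive,v0) N1.N2=(alive,v0)
Op 8: gossip N1<->N2 -> N1.N0=(dead,v1) N1.N1=(alive,v0) N1.N2=(alive,v0) | N2.N0=(dead,v1) N2.N1=(alive,v0) N2.N2=(alive,v0)
Op 9: N2 marks N2=suspect -> (suspect,v1)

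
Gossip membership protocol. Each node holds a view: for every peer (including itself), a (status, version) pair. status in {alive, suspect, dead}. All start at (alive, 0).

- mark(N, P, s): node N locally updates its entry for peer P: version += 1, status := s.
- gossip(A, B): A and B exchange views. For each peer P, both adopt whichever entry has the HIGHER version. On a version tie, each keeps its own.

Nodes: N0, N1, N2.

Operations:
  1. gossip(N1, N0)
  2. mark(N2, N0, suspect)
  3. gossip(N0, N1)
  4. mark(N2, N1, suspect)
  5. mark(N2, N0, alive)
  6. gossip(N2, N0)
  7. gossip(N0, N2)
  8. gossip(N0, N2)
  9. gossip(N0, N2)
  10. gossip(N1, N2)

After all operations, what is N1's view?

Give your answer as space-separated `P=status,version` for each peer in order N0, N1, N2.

Answer: N0=alive,2 N1=suspect,1 N2=alive,0

Derivation:
Op 1: gossip N1<->N0 -> N1.N0=(alive,v0) N1.N1=(alive,v0) N1.N2=(alive,v0) | N0.N0=(alive,v0) N0.N1=(alive,v0) N0.N2=(alive,v0)
Op 2: N2 marks N0=suspect -> (suspect,v1)
Op 3: gossip N0<->N1 -> N0.N0=(alive,v0) N0.N1=(alive,v0) N0.N2=(alive,v0) | N1.N0=(alive,v0) N1.N1=(alive,v0) N1.N2=(alive,v0)
Op 4: N2 marks N1=suspect -> (suspect,v1)
Op 5: N2 marks N0=alive -> (alive,v2)
Op 6: gossip N2<->N0 -> N2.N0=(alive,v2) N2.N1=(suspect,v1) N2.N2=(alive,v0) | N0.N0=(alive,v2) N0.N1=(suspect,v1) N0.N2=(alive,v0)
Op 7: gossip N0<->N2 -> N0.N0=(alive,v2) N0.N1=(suspect,v1) N0.N2=(alive,v0) | N2.N0=(alive,v2) N2.N1=(suspect,v1) N2.N2=(alive,v0)
Op 8: gossip N0<->N2 -> N0.N0=(alive,v2) N0.N1=(suspect,v1) N0.N2=(alive,v0) | N2.N0=(alive,v2) N2.N1=(suspect,v1) N2.N2=(alive,v0)
Op 9: gossip N0<->N2 -> N0.N0=(alive,v2) N0.N1=(suspect,v1) N0.N2=(alive,v0) | N2.N0=(alive,v2) N2.N1=(suspect,v1) N2.N2=(alive,v0)
Op 10: gossip N1<->N2 -> N1.N0=(alive,v2) N1.N1=(suspect,v1) N1.N2=(alive,v0) | N2.N0=(alive,v2) N2.N1=(suspect,v1) N2.N2=(alive,v0)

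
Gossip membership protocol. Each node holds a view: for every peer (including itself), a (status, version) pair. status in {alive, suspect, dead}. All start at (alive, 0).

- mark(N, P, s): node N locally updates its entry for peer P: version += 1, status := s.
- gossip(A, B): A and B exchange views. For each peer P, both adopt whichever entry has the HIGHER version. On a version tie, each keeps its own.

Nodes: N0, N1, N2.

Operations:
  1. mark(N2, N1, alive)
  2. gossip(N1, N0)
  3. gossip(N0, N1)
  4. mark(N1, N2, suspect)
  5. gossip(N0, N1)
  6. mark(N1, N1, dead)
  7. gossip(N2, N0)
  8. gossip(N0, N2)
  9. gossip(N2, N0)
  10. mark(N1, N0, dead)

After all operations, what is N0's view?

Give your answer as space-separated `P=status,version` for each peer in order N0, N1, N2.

Answer: N0=alive,0 N1=alive,1 N2=suspect,1

Derivation:
Op 1: N2 marks N1=alive -> (alive,v1)
Op 2: gossip N1<->N0 -> N1.N0=(alive,v0) N1.N1=(alive,v0) N1.N2=(alive,v0) | N0.N0=(alive,v0) N0.N1=(alive,v0) N0.N2=(alive,v0)
Op 3: gossip N0<->N1 -> N0.N0=(alive,v0) N0.N1=(alive,v0) N0.N2=(alive,v0) | N1.N0=(alive,v0) N1.N1=(alive,v0) N1.N2=(alive,v0)
Op 4: N1 marks N2=suspect -> (suspect,v1)
Op 5: gossip N0<->N1 -> N0.N0=(alive,v0) N0.N1=(alive,v0) N0.N2=(suspect,v1) | N1.N0=(alive,v0) N1.N1=(alive,v0) N1.N2=(suspect,v1)
Op 6: N1 marks N1=dead -> (dead,v1)
Op 7: gossip N2<->N0 -> N2.N0=(alive,v0) N2.N1=(alive,v1) N2.N2=(suspect,v1) | N0.N0=(alive,v0) N0.N1=(alive,v1) N0.N2=(suspect,v1)
Op 8: gossip N0<->N2 -> N0.N0=(alive,v0) N0.N1=(alive,v1) N0.N2=(suspect,v1) | N2.N0=(alive,v0) N2.N1=(alive,v1) N2.N2=(suspect,v1)
Op 9: gossip N2<->N0 -> N2.N0=(alive,v0) N2.N1=(alive,v1) N2.N2=(suspect,v1) | N0.N0=(alive,v0) N0.N1=(alive,v1) N0.N2=(suspect,v1)
Op 10: N1 marks N0=dead -> (dead,v1)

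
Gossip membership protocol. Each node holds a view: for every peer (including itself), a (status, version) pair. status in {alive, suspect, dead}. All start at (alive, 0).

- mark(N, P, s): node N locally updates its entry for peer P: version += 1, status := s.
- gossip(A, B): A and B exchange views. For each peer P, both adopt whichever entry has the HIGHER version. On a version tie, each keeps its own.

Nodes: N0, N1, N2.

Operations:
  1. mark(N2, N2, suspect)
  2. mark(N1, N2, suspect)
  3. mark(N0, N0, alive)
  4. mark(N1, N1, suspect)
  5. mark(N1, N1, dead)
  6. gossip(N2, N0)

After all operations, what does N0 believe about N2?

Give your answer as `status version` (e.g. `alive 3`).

Op 1: N2 marks N2=suspect -> (suspect,v1)
Op 2: N1 marks N2=suspect -> (suspect,v1)
Op 3: N0 marks N0=alive -> (alive,v1)
Op 4: N1 marks N1=suspect -> (suspect,v1)
Op 5: N1 marks N1=dead -> (dead,v2)
Op 6: gossip N2<->N0 -> N2.N0=(alive,v1) N2.N1=(alive,v0) N2.N2=(suspect,v1) | N0.N0=(alive,v1) N0.N1=(alive,v0) N0.N2=(suspect,v1)

Answer: suspect 1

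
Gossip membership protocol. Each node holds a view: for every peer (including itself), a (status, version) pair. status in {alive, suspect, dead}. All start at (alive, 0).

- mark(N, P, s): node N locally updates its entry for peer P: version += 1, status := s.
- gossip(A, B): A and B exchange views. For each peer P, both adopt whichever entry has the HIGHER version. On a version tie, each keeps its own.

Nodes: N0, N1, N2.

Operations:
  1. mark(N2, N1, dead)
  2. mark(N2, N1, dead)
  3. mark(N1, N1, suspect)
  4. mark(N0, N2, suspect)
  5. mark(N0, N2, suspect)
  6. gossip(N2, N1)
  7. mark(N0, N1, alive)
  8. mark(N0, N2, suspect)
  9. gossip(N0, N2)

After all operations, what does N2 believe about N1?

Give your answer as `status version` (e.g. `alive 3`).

Answer: dead 2

Derivation:
Op 1: N2 marks N1=dead -> (dead,v1)
Op 2: N2 marks N1=dead -> (dead,v2)
Op 3: N1 marks N1=suspect -> (suspect,v1)
Op 4: N0 marks N2=suspect -> (suspect,v1)
Op 5: N0 marks N2=suspect -> (suspect,v2)
Op 6: gossip N2<->N1 -> N2.N0=(alive,v0) N2.N1=(dead,v2) N2.N2=(alive,v0) | N1.N0=(alive,v0) N1.N1=(dead,v2) N1.N2=(alive,v0)
Op 7: N0 marks N1=alive -> (alive,v1)
Op 8: N0 marks N2=suspect -> (suspect,v3)
Op 9: gossip N0<->N2 -> N0.N0=(alive,v0) N0.N1=(dead,v2) N0.N2=(suspect,v3) | N2.N0=(alive,v0) N2.N1=(dead,v2) N2.N2=(suspect,v3)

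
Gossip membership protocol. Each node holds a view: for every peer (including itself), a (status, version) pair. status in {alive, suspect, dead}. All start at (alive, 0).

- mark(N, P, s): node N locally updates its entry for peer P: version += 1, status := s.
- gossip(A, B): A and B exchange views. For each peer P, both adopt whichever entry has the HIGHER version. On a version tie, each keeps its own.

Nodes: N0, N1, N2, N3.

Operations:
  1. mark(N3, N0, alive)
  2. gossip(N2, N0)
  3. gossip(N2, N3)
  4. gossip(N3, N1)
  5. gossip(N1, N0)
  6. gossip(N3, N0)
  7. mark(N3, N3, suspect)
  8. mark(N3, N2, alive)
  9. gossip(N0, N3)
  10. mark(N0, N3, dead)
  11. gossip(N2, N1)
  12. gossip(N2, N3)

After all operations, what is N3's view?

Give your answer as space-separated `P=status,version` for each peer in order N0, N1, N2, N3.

Answer: N0=alive,1 N1=alive,0 N2=alive,1 N3=suspect,1

Derivation:
Op 1: N3 marks N0=alive -> (alive,v1)
Op 2: gossip N2<->N0 -> N2.N0=(alive,v0) N2.N1=(alive,v0) N2.N2=(alive,v0) N2.N3=(alive,v0) | N0.N0=(alive,v0) N0.N1=(alive,v0) N0.N2=(alive,v0) N0.N3=(alive,v0)
Op 3: gossip N2<->N3 -> N2.N0=(alive,v1) N2.N1=(alive,v0) N2.N2=(alive,v0) N2.N3=(alive,v0) | N3.N0=(alive,v1) N3.N1=(alive,v0) N3.N2=(alive,v0) N3.N3=(alive,v0)
Op 4: gossip N3<->N1 -> N3.N0=(alive,v1) N3.N1=(alive,v0) N3.N2=(alive,v0) N3.N3=(alive,v0) | N1.N0=(alive,v1) N1.N1=(alive,v0) N1.N2=(alive,v0) N1.N3=(alive,v0)
Op 5: gossip N1<->N0 -> N1.N0=(alive,v1) N1.N1=(alive,v0) N1.N2=(alive,v0) N1.N3=(alive,v0) | N0.N0=(alive,v1) N0.N1=(alive,v0) N0.N2=(alive,v0) N0.N3=(alive,v0)
Op 6: gossip N3<->N0 -> N3.N0=(alive,v1) N3.N1=(alive,v0) N3.N2=(alive,v0) N3.N3=(alive,v0) | N0.N0=(alive,v1) N0.N1=(alive,v0) N0.N2=(alive,v0) N0.N3=(alive,v0)
Op 7: N3 marks N3=suspect -> (suspect,v1)
Op 8: N3 marks N2=alive -> (alive,v1)
Op 9: gossip N0<->N3 -> N0.N0=(alive,v1) N0.N1=(alive,v0) N0.N2=(alive,v1) N0.N3=(suspect,v1) | N3.N0=(alive,v1) N3.N1=(alive,v0) N3.N2=(alive,v1) N3.N3=(suspect,v1)
Op 10: N0 marks N3=dead -> (dead,v2)
Op 11: gossip N2<->N1 -> N2.N0=(alive,v1) N2.N1=(alive,v0) N2.N2=(alive,v0) N2.N3=(alive,v0) | N1.N0=(alive,v1) N1.N1=(alive,v0) N1.N2=(alive,v0) N1.N3=(alive,v0)
Op 12: gossip N2<->N3 -> N2.N0=(alive,v1) N2.N1=(alive,v0) N2.N2=(alive,v1) N2.N3=(suspect,v1) | N3.N0=(alive,v1) N3.N1=(alive,v0) N3.N2=(alive,v1) N3.N3=(suspect,v1)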